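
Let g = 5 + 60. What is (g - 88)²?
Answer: 529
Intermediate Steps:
g = 65
(g - 88)² = (65 - 88)² = (-23)² = 529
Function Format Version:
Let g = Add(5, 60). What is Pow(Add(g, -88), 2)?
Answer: 529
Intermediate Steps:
g = 65
Pow(Add(g, -88), 2) = Pow(Add(65, -88), 2) = Pow(-23, 2) = 529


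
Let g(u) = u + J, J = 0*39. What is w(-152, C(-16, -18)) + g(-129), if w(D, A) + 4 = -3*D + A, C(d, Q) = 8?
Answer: 331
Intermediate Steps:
w(D, A) = -4 + A - 3*D (w(D, A) = -4 + (-3*D + A) = -4 + (A - 3*D) = -4 + A - 3*D)
J = 0
g(u) = u (g(u) = u + 0 = u)
w(-152, C(-16, -18)) + g(-129) = (-4 + 8 - 3*(-152)) - 129 = (-4 + 8 + 456) - 129 = 460 - 129 = 331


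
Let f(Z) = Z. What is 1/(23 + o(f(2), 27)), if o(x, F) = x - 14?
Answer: 1/11 ≈ 0.090909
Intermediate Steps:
o(x, F) = -14 + x
1/(23 + o(f(2), 27)) = 1/(23 + (-14 + 2)) = 1/(23 - 12) = 1/11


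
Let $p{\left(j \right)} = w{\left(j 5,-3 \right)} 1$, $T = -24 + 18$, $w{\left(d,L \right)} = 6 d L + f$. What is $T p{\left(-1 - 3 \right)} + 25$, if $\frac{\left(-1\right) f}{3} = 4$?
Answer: $-2063$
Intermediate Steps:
$f = -12$ ($f = \left(-3\right) 4 = -12$)
$w{\left(d,L \right)} = -12 + 6 L d$ ($w{\left(d,L \right)} = 6 d L - 12 = 6 L d - 12 = -12 + 6 L d$)
$T = -6$
$p{\left(j \right)} = -12 - 90 j$ ($p{\left(j \right)} = \left(-12 + 6 \left(-3\right) j 5\right) 1 = \left(-12 + 6 \left(-3\right) 5 j\right) 1 = \left(-12 - 90 j\right) 1 = -12 - 90 j$)
$T p{\left(-1 - 3 \right)} + 25 = - 6 \left(-12 - 90 \left(-1 - 3\right)\right) + 25 = - 6 \left(-12 - -360\right) + 25 = - 6 \left(-12 + 360\right) + 25 = \left(-6\right) 348 + 25 = -2088 + 25 = -2063$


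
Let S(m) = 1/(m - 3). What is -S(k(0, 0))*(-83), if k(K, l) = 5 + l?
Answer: 83/2 ≈ 41.500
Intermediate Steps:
S(m) = 1/(-3 + m)
-S(k(0, 0))*(-83) = -(-83)/(-3 + (5 + 0)) = -(-83)/(-3 + 5) = -(-83)/2 = -1*(-83/2) = 83/2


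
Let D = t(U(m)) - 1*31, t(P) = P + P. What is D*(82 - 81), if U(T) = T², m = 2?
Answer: -23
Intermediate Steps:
t(P) = 2*P
D = -23 (D = 2*2² - 1*31 = 2*4 - 31 = 8 - 31 = -23)
D*(82 - 81) = -23*(82 - 81) = -23*1 = -23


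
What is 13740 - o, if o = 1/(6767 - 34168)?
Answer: 376489741/27401 ≈ 13740.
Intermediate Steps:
o = -1/27401 (o = 1/(-27401) = -1/27401 ≈ -3.6495e-5)
13740 - o = 13740 - 1*(-1/27401) = 13740 + 1/27401 = 376489741/27401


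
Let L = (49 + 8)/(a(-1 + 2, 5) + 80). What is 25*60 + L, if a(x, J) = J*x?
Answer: 127557/85 ≈ 1500.7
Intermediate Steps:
L = 57/85 (L = (49 + 8)/(5*(-1 + 2) + 80) = 57/(5*1 + 80) = 57/(5 + 80) = 57/85 ≈ 0.67059)
25*60 + L = 25*60 + 57/85 = 1500 + 57/85 = 127557/85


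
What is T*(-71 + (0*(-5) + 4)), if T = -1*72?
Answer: 4824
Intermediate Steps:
T = -72
T*(-71 + (0*(-5) + 4)) = -72*(-71 + (0*(-5) + 4)) = -72*(-71 + (0 + 4)) = -72*(-71 + 4) = -72*(-67) = 4824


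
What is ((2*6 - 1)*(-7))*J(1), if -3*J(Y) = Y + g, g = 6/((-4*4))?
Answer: 385/24 ≈ 16.042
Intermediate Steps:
g = -3/8 (g = 6/(-16) = 6*(-1/16) = -3/8 ≈ -0.37500)
J(Y) = 1/8 - Y/3 (J(Y) = -(Y - 3/8)/3 = -(-3/8 + Y)/3 = 1/8 - Y/3)
((2*6 - 1)*(-7))*J(1) = ((2*6 - 1)*(-7))*(1/8 - 1/3*1) = ((12 - 1)*(-7))*(1/8 - 1/3) = (11*(-7))*(-5/24) = -77*(-5/24) = 385/24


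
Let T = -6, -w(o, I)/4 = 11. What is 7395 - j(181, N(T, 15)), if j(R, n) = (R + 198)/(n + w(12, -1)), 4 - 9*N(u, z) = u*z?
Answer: 2236701/302 ≈ 7406.3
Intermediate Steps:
w(o, I) = -44 (w(o, I) = -4*11 = -44)
N(u, z) = 4/9 - u*z/9
j(R, n) = (198 + R)/(-44 + n) (j(R, n) = (R + 198)/(n - 44) = (198 + R)/(-44 + n))
7395 - j(181, N(T, 15)) = 7395 - (198 + 181)/(-44 + (4/9 - ⅑*(-6)*15)) = 7395 - 379/(-44 + (4/9 + 10)) = 7395 - 379/(-44 + 94/9) = 7395 - 379/(-302/9) = 7395 - (-9)*379/302 = 7395 - 1*(-3411/302) = 7395 + 3411/302 = 2236701/302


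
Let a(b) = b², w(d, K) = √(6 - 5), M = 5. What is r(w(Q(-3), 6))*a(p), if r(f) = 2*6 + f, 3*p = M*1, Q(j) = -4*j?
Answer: 325/9 ≈ 36.111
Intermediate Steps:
p = 5/3 (p = (5*1)/3 = (⅓)*5 = 5/3 ≈ 1.6667)
w(d, K) = 1 (w(d, K) = √1 = 1)
r(f) = 12 + f
r(w(Q(-3), 6))*a(p) = (12 + 1)*(5/3)² = 13*(25/9) = 325/9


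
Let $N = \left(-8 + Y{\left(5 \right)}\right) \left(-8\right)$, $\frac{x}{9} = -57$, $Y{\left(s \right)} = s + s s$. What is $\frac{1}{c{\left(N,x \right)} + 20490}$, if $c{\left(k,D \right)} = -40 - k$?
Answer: $\frac{1}{20626} \approx 4.8482 \cdot 10^{-5}$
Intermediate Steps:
$Y{\left(s \right)} = s + s^{2}$
$x = -513$ ($x = 9 \left(-57\right) = -513$)
$N = -176$ ($N = \left(-8 + 5 \left(1 + 5\right)\right) \left(-8\right) = \left(-8 + 5 \cdot 6\right) \left(-8\right) = \left(-8 + 30\right) \left(-8\right) = 22 \left(-8\right) = -176$)
$\frac{1}{c{\left(N,x \right)} + 20490} = \frac{1}{\left(-40 - -176\right) + 20490} = \frac{1}{\left(-40 + 176\right) + 20490} = \frac{1}{136 + 20490} = \frac{1}{20626}$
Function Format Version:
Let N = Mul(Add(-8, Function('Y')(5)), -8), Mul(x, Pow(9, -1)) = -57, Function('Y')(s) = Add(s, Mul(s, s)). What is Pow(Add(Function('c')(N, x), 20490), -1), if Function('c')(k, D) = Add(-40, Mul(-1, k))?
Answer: Rational(1, 20626) ≈ 4.8482e-5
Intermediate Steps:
Function('Y')(s) = Add(s, Pow(s, 2))
x = -513 (x = Mul(9, -57) = -513)
N = -176 (N = Mul(Add(-8, Mul(5, Add(1, 5))), -8) = Mul(Add(-8, Mul(5, 6)), -8) = Mul(Add(-8, 30), -8) = Mul(22, -8) = -176)
Pow(Add(Function('c')(N, x), 20490), -1) = Pow(Add(Add(-40, Mul(-1, -176)), 20490), -1) = Pow(Add(Add(-40, 176), 20490), -1) = Pow(Add(136, 20490), -1) = Pow(20626, -1) = Rational(1, 20626)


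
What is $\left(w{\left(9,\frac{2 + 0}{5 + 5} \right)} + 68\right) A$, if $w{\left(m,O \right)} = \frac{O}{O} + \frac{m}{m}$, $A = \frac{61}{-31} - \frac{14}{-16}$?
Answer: $- \frac{9485}{124} \approx -76.492$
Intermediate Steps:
$A = - \frac{271}{248}$ ($A = 61 \left(- \frac{1}{31}\right) - - \frac{7}{8} = - \frac{61}{31} + \frac{7}{8} = - \frac{271}{248} \approx -1.0927$)
$w{\left(m,O \right)} = 2$ ($w{\left(m,O \right)} = 1 + 1 = 2$)
$\left(w{\left(9,\frac{2 + 0}{5 + 5} \right)} + 68\right) A = \left(2 + 68\right) \left(- \frac{271}{248}\right) = 70 \left(- \frac{271}{248}\right) = - \frac{9485}{124}$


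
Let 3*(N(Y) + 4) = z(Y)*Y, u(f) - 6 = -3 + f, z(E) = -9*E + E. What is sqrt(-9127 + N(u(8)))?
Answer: I*sqrt(85083)/3 ≈ 97.23*I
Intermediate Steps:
z(E) = -8*E
u(f) = 3 + f (u(f) = 6 + (-3 + f) = 3 + f)
N(Y) = -4 - 8*Y**2/3 (N(Y) = -4 + ((-8*Y)*Y)/3 = -4 + (-8*Y**2)/3 = -4 - 8*Y**2/3)
sqrt(-9127 + N(u(8))) = sqrt(-9127 + (-4 - 8*(3 + 8)**2/3)) = sqrt(-9127 + (-4 - 8/3*11**2)) = sqrt(-9127 + (-4 - 8/3*121)) = sqrt(-9127 + (-4 - 968/3)) = sqrt(-9127 - 980/3) = sqrt(-28361/3) = I*sqrt(85083)/3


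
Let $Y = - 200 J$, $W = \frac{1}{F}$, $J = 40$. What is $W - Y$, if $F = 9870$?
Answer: $\frac{78960001}{9870} \approx 8000.0$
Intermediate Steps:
$W = \frac{1}{9870} \approx 0.00010132$
$Y = -8000$ ($Y = \left(-200\right) 40 = -8000$)
$W - Y = \frac{1}{9870} - -8000 = \frac{1}{9870} + 8000 = \frac{78960001}{9870}$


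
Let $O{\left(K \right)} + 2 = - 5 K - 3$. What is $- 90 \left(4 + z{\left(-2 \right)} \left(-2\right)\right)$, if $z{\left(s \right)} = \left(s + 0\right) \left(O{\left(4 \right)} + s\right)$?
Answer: $9360$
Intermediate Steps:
$O{\left(K \right)} = -5 - 5 K$ ($O{\left(K \right)} = -2 - \left(3 + 5 K\right) = -5 - 5 K$)
$z{\left(s \right)} = s \left(-25 + s\right)$ ($z{\left(s \right)} = \left(s + 0\right) \left(\left(-5 - 20\right) + s\right) = s \left(\left(-5 - 20\right) + s\right) = s \left(-25 + s\right)$)
$- 90 \left(4 + z{\left(-2 \right)} \left(-2\right)\right) = - 90 \left(4 + - 2 \left(-25 - 2\right) \left(-2\right)\right) = - 90 \left(4 + \left(-2\right) \left(-27\right) \left(-2\right)\right) = - 90 \left(4 + 54 \left(-2\right)\right) = - 90 \left(4 - 108\right) = \left(-90\right) \left(-104\right) = 9360$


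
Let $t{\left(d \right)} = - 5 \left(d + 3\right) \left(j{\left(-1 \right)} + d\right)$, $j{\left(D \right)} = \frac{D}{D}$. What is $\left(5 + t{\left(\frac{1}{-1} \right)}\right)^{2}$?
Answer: $25$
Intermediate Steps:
$j{\left(D \right)} = 1$
$t{\left(d \right)} = \left(1 + d\right) \left(-15 - 5 d\right)$ ($t{\left(d \right)} = - 5 \left(d + 3\right) \left(1 + d\right) = - 5 \left(3 + d\right) \left(1 + d\right) = \left(-15 - 5 d\right) \left(1 + d\right) = \left(1 + d\right) \left(-15 - 5 d\right)$)
$\left(5 + t{\left(\frac{1}{-1} \right)}\right)^{2} = \left(5 - \left(15 - 20 + 5\right)\right)^{2} = \left(5 - \left(-5 + 5\right)\right)^{2} = \left(5 - 0\right)^{2} = \left(5 + 0\right)^{2} = 5^{2} = 25$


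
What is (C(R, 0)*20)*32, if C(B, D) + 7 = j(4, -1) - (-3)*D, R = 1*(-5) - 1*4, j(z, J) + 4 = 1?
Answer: -6400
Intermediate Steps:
j(z, J) = -3 (j(z, J) = -4 + 1 = -3)
R = -9 (R = -5 - 4 = -9)
C(B, D) = -10 + 3*D (C(B, D) = -7 + (-3 - (-3)*D) = -7 + (-3 + 3*D) = -10 + 3*D)
(C(R, 0)*20)*32 = ((-10 + 3*0)*20)*32 = ((-10 + 0)*20)*32 = -10*20*32 = -200*32 = -6400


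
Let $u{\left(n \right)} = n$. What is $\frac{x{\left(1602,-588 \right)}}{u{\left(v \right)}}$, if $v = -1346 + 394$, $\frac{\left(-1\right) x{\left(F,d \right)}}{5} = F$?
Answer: $\frac{4005}{476} \approx 8.4139$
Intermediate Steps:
$x{\left(F,d \right)} = - 5 F$
$v = -952$
$\frac{x{\left(1602,-588 \right)}}{u{\left(v \right)}} = \frac{\left(-5\right) 1602}{-952} = \left(-8010\right) \left(- \frac{1}{952}\right) = \frac{4005}{476}$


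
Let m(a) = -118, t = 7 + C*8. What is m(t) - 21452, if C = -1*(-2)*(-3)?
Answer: -21570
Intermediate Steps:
C = -6 (C = 2*(-3) = -6)
t = -41 (t = 7 - 6*8 = 7 - 48 = -41)
m(t) - 21452 = -118 - 21452 = -21570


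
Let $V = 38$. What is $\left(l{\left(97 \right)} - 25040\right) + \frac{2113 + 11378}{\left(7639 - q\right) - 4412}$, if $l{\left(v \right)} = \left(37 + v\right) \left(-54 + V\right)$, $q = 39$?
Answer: $- \frac{86649101}{3188} \approx -27180.0$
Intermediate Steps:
$l{\left(v \right)} = -592 - 16 v$ ($l{\left(v \right)} = \left(37 + v\right) \left(-54 + 38\right) = \left(37 + v\right) \left(-16\right) = -592 - 16 v$)
$\left(l{\left(97 \right)} - 25040\right) + \frac{2113 + 11378}{\left(7639 - q\right) - 4412} = \left(\left(-592 - 1552\right) - 25040\right) + \frac{2113 + 11378}{\left(7639 - 39\right) - 4412} = \left(\left(-592 - 1552\right) - 25040\right) + \frac{13491}{\left(7639 - 39\right) - 4412} = \left(-2144 - 25040\right) + \frac{13491}{7600 - 4412} = -27184 + \frac{13491}{3188} = - \frac{86649101}{3188}$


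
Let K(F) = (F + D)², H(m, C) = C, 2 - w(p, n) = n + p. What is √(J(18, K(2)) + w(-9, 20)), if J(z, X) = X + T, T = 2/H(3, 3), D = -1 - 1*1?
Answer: 5*I*√3/3 ≈ 2.8868*I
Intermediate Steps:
w(p, n) = 2 - n - p (w(p, n) = 2 - (n + p) = 2 + (-n - p) = 2 - n - p)
D = -2 (D = -1 - 1 = -2)
K(F) = (-2 + F)² (K(F) = (F - 2)² = (-2 + F)²)
T = ⅔ (T = 2/3 = 2*(⅓) = ⅔ ≈ 0.66667)
J(z, X) = ⅔ + X (J(z, X) = X + ⅔ = ⅔ + X)
√(J(18, K(2)) + w(-9, 20)) = √((⅔ + (-2 + 2)²) + (2 - 1*20 - 1*(-9))) = √((⅔ + 0²) + (2 - 20 + 9)) = √((⅔ + 0) - 9) = √(⅔ - 9) = √(-25/3) = 5*I*√3/3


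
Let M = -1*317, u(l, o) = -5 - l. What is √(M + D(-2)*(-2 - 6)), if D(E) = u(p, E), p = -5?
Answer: I*√317 ≈ 17.805*I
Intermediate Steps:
D(E) = 0 (D(E) = -5 - 1*(-5) = -5 + 5 = 0)
M = -317
√(M + D(-2)*(-2 - 6)) = √(-317 + 0*(-2 - 6)) = √(-317 + 0*(-8)) = √(-317 + 0) = √(-317) = I*√317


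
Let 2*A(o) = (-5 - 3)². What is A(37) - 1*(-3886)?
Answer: 3918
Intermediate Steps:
A(o) = 32 (A(o) = (-5 - 3)²/2 = (½)*(-8)² = (½)*64 = 32)
A(37) - 1*(-3886) = 32 - 1*(-3886) = 32 + 3886 = 3918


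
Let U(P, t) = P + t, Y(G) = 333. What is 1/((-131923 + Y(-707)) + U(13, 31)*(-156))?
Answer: -1/138454 ≈ -7.2226e-6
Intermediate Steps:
1/((-131923 + Y(-707)) + U(13, 31)*(-156)) = 1/((-131923 + 333) + (13 + 31)*(-156)) = 1/(-131590 + 44*(-156)) = 1/(-131590 - 6864) = 1/(-138454) = -1/138454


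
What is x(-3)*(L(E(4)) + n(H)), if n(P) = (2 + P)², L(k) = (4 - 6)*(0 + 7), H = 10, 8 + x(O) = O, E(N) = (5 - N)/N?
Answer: -1430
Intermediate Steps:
E(N) = (5 - N)/N
x(O) = -8 + O
L(k) = -14 (L(k) = -2*7 = -14)
x(-3)*(L(E(4)) + n(H)) = (-8 - 3)*(-14 + (2 + 10)²) = -11*(-14 + 12²) = -11*(-14 + 144) = -11*130 = -1430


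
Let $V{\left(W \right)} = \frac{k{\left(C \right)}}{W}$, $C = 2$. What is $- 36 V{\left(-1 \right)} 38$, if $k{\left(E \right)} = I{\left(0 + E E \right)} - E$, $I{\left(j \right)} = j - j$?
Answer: $-2736$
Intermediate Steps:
$I{\left(j \right)} = 0$
$k{\left(E \right)} = - E$ ($k{\left(E \right)} = 0 - E = - E$)
$V{\left(W \right)} = - \frac{2}{W}$ ($V{\left(W \right)} = \frac{\left(-1\right) 2}{W} = - \frac{2}{W}$)
$- 36 V{\left(-1 \right)} 38 = - 36 \left(- \frac{2}{-1}\right) 38 = - 36 \left(\left(-2\right) \left(-1\right)\right) 38 = \left(-36\right) 2 \cdot 38 = \left(-72\right) 38 = -2736$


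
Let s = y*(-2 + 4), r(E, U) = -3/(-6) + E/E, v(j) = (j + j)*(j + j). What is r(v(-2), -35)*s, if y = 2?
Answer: 6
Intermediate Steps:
v(j) = 4*j² (v(j) = (2*j)*(2*j) = 4*j²)
r(E, U) = 3/2 (r(E, U) = -3*(-⅙) + 1 = ½ + 1 = 3/2)
s = 4 (s = 2*(-2 + 4) = 2*2 = 4)
r(v(-2), -35)*s = (3/2)*4 = 6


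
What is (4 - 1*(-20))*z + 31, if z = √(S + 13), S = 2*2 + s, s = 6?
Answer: 31 + 24*√23 ≈ 146.10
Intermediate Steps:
S = 10 (S = 2*2 + 6 = 4 + 6 = 10)
z = √23 (z = √(10 + 13) = √23 ≈ 4.7958)
(4 - 1*(-20))*z + 31 = (4 - 1*(-20))*√23 + 31 = (4 + 20)*√23 + 31 = 24*√23 + 31 = 31 + 24*√23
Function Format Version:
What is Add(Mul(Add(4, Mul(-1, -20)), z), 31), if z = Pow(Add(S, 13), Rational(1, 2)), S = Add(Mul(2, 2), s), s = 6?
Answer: Add(31, Mul(24, Pow(23, Rational(1, 2)))) ≈ 146.10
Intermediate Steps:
S = 10 (S = Add(Mul(2, 2), 6) = Add(4, 6) = 10)
z = Pow(23, Rational(1, 2)) (z = Pow(Add(10, 13), Rational(1, 2)) = Pow(23, Rational(1, 2)) ≈ 4.7958)
Add(Mul(Add(4, Mul(-1, -20)), z), 31) = Add(Mul(Add(4, Mul(-1, -20)), Pow(23, Rational(1, 2))), 31) = Add(Mul(Add(4, 20), Pow(23, Rational(1, 2))), 31) = Add(Mul(24, Pow(23, Rational(1, 2))), 31) = Add(31, Mul(24, Pow(23, Rational(1, 2))))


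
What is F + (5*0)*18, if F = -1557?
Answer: -1557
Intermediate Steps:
F + (5*0)*18 = -1557 + (5*0)*18 = -1557 + 0*18 = -1557 + 0 = -1557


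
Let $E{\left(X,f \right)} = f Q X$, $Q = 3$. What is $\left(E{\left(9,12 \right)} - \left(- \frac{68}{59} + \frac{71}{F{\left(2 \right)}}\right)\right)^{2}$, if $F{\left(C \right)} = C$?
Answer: $\frac{1168204041}{13924} \approx 83899.0$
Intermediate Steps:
$E{\left(X,f \right)} = 3 X f$ ($E{\left(X,f \right)} = f 3 X = 3 f X = 3 X f$)
$\left(E{\left(9,12 \right)} - \left(- \frac{68}{59} + \frac{71}{F{\left(2 \right)}}\right)\right)^{2} = \left(3 \cdot 9 \cdot 12 - \left(- \frac{68}{59} + \frac{71}{2}\right)\right)^{2} = \left(324 - \frac{4053}{118}\right)^{2} = \left(\frac{34179}{118}\right)^{2} = \frac{1168204041}{13924}$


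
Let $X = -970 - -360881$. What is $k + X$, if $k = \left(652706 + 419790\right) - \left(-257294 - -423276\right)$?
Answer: $1266425$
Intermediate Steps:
$X = 359911$ ($X = -970 + 360881 = 359911$)
$k = 906514$ ($k = 1072496 - \left(-257294 + 423276\right) = 1072496 - 165982 = 906514$)
$k + X = 906514 + 359911 = 1266425$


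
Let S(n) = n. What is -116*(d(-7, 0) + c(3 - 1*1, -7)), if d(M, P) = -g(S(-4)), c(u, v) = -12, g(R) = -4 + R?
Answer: 464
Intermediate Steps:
d(M, P) = 8 (d(M, P) = -(-4 - 4) = -1*(-8) = 8)
-116*(d(-7, 0) + c(3 - 1*1, -7)) = -116*(8 - 12) = -116*(-4) = 464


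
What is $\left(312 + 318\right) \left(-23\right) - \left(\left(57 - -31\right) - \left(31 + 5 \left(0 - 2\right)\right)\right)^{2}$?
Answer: $-18979$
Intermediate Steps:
$\left(312 + 318\right) \left(-23\right) - \left(\left(57 - -31\right) - \left(31 + 5 \left(0 - 2\right)\right)\right)^{2} = 630 \left(-23\right) - \left(\left(57 + 31\right) - \left(31 + 5 \left(-2\right)\right)\right)^{2} = -14490 - \left(88 - 21\right)^{2} = -14490 - 67^{2} = -14490 - 4489 = -18979$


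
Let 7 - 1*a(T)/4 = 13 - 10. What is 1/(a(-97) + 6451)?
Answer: 1/6467 ≈ 0.00015463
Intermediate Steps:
a(T) = 16 (a(T) = 28 - 4*(13 - 10) = 28 - 4*3 = 28 - 12 = 16)
1/(a(-97) + 6451) = 1/(16 + 6451) = 1/6467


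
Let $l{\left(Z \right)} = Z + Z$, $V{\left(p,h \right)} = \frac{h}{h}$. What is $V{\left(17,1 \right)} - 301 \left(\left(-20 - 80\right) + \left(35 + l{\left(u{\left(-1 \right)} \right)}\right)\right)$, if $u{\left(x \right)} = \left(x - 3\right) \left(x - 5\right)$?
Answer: $5118$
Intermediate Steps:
$V{\left(p,h \right)} = 1$
$u{\left(x \right)} = \left(-5 + x\right) \left(-3 + x\right)$ ($u{\left(x \right)} = \left(-3 + x\right) \left(-5 + x\right) = \left(-5 + x\right) \left(-3 + x\right)$)
$l{\left(Z \right)} = 2 Z$
$V{\left(17,1 \right)} - 301 \left(\left(-20 - 80\right) + \left(35 + l{\left(u{\left(-1 \right)} \right)}\right)\right) = 1 - 301 \left(\left(-20 - 80\right) + \left(35 + 2 \left(15 + \left(-1\right)^{2} - -8\right)\right)\right) = 1 - 301 \left(-100 + \left(35 + 2 \left(15 + 1 + 8\right)\right)\right) = 1 - 301 \left(-100 + \left(35 + 2 \cdot 24\right)\right) = 1 - 301 \left(-100 + \left(35 + 48\right)\right) = 1 - 301 \left(-100 + 83\right) = 1 - -5117 = 1 + 5117 = 5118$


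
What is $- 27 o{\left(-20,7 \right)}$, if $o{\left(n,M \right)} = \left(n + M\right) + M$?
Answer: $162$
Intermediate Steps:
$o{\left(n,M \right)} = n + 2 M$ ($o{\left(n,M \right)} = \left(M + n\right) + M = n + 2 M$)
$- 27 o{\left(-20,7 \right)} = - 27 \left(-20 + 2 \cdot 7\right) = - 27 \left(-20 + 14\right) = \left(-27\right) \left(-6\right) = 162$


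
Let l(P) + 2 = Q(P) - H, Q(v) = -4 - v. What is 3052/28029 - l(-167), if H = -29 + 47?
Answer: -4005095/28029 ≈ -142.89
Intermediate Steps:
H = 18
l(P) = -24 - P (l(P) = -2 + ((-4 - P) - 1*18) = -2 + ((-4 - P) - 18) = -2 + (-22 - P) = -24 - P)
3052/28029 - l(-167) = 3052/28029 - (-24 - 1*(-167)) = 3052*(1/28029) - (-24 + 167) = 3052/28029 - 1*143 = 3052/28029 - 143 = -4005095/28029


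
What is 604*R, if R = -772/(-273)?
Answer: 466288/273 ≈ 1708.0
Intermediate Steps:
R = 772/273 (R = -772*(-1/273) = 772/273 ≈ 2.8278)
604*R = 604*(772/273) = 466288/273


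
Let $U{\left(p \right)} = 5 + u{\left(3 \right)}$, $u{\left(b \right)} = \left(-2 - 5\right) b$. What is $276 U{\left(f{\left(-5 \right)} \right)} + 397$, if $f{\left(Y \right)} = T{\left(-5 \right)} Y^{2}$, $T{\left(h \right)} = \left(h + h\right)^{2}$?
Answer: $-4019$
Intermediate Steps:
$u{\left(b \right)} = - 7 b$
$T{\left(h \right)} = 4 h^{2}$ ($T{\left(h \right)} = \left(2 h\right)^{2} = 4 h^{2}$)
$f{\left(Y \right)} = 100 Y^{2}$ ($f{\left(Y \right)} = 4 \left(-5\right)^{2} Y^{2} = 4 \cdot 25 Y^{2} = 100 Y^{2}$)
$U{\left(p \right)} = -16$ ($U{\left(p \right)} = 5 - 21 = -16$)
$276 U{\left(f{\left(-5 \right)} \right)} + 397 = 276 \left(-16\right) + 397 = -4416 + 397 = -4019$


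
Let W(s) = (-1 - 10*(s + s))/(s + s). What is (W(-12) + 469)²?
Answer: 121374289/576 ≈ 2.1072e+5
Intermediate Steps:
W(s) = (-1 - 20*s)/(2*s) (W(s) = (-1 - 20*s)/((2*s)) = (-1 - 20*s)*(1/(2*s)) = (-1 - 20*s)/(2*s))
(W(-12) + 469)² = ((-10 - ½/(-12)) + 469)² = ((-10 - ½*(-1/12)) + 469)² = ((-10 + 1/24) + 469)² = (-239/24 + 469)² = (11017/24)² = 121374289/576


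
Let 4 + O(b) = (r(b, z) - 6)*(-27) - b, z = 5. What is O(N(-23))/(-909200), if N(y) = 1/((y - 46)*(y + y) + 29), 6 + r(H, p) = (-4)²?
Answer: 358737/2912167600 ≈ 0.00012319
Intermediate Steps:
r(H, p) = 10 (r(H, p) = -6 + (-4)² = -6 + 16 = 10)
N(y) = 1/(29 + 2*y*(-46 + y)) (N(y) = 1/((-46 + y)*(2*y) + 29) = 1/(2*y*(-46 + y) + 29) = 1/(29 + 2*y*(-46 + y)))
O(b) = -112 - b (O(b) = -4 + ((10 - 6)*(-27) - b) = -4 + (4*(-27) - b) = -4 + (-108 - b) = -112 - b)
O(N(-23))/(-909200) = (-112 - 1/(29 - 92*(-23) + 2*(-23)²))/(-909200) = (-112 - 1/(29 + 2116 + 2*529))*(-1/909200) = (-112 - 1/(29 + 2116 + 1058))*(-1/909200) = (-112 - 1/3203)*(-1/909200) = -358737/3203*(-1/909200) = 358737/2912167600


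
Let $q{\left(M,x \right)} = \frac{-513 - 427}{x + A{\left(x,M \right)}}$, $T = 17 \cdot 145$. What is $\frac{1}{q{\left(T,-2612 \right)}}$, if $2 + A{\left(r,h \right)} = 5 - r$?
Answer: $- \frac{3}{940} \approx -0.0031915$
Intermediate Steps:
$T = 2465$
$A{\left(r,h \right)} = 3 - r$ ($A{\left(r,h \right)} = -2 - \left(-5 + r\right) = 3 - r$)
$q{\left(M,x \right)} = - \frac{940}{3}$ ($q{\left(M,x \right)} = \frac{-513 - 427}{x - \left(-3 + x\right)} = - \frac{940}{3}$)
$\frac{1}{q{\left(T,-2612 \right)}} = \frac{1}{- \frac{940}{3}} = - \frac{3}{940}$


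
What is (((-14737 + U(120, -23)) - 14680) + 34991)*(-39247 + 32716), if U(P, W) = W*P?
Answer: -18378234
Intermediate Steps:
U(P, W) = P*W
(((-14737 + U(120, -23)) - 14680) + 34991)*(-39247 + 32716) = (((-14737 + 120*(-23)) - 14680) + 34991)*(-39247 + 32716) = (((-14737 - 2760) - 14680) + 34991)*(-6531) = ((-17497 - 14680) + 34991)*(-6531) = (-32177 + 34991)*(-6531) = 2814*(-6531) = -18378234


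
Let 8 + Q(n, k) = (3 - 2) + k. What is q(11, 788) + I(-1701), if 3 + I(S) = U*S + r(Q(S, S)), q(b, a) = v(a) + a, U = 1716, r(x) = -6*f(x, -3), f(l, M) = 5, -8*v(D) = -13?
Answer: -23345275/8 ≈ -2.9182e+6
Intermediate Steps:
v(D) = 13/8 (v(D) = -⅛*(-13) = 13/8)
Q(n, k) = -7 + k (Q(n, k) = -8 + ((3 - 2) + k) = -8 + (1 + k) = -7 + k)
r(x) = -30 (r(x) = -6*5 = -30)
q(b, a) = 13/8 + a
I(S) = -33 + 1716*S (I(S) = -3 + (1716*S - 30) = -3 + (-30 + 1716*S) = -33 + 1716*S)
q(11, 788) + I(-1701) = (13/8 + 788) + (-33 + 1716*(-1701)) = 6317/8 + (-33 - 2918916) = 6317/8 - 2918949 = -23345275/8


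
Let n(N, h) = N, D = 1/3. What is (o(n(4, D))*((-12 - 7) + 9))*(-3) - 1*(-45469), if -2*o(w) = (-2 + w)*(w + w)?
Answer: 45229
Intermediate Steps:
D = 1/3 ≈ 0.33333
o(w) = -w*(-2 + w) (o(w) = -(-2 + w)*(w + w)/2 = -(-2 + w)*2*w/2 = -w*(-2 + w))
(o(n(4, D))*((-12 - 7) + 9))*(-3) - 1*(-45469) = ((4*(2 - 1*4))*((-12 - 7) + 9))*(-3) - 1*(-45469) = ((4*(2 - 4))*(-19 + 9))*(-3) + 45469 = ((4*(-2))*(-10))*(-3) + 45469 = -8*(-10)*(-3) + 45469 = 80*(-3) + 45469 = -240 + 45469 = 45229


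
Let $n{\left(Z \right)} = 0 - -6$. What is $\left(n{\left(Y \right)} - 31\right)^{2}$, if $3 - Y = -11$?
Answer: $625$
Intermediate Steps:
$Y = 14$ ($Y = 3 - -11 = 3 + 11 = 14$)
$n{\left(Z \right)} = 6$ ($n{\left(Z \right)} = 0 + 6 = 6$)
$\left(n{\left(Y \right)} - 31\right)^{2} = \left(6 - 31\right)^{2} = \left(-25\right)^{2} = 625$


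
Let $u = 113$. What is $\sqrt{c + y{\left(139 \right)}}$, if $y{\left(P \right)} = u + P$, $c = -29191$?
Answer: $i \sqrt{28939} \approx 170.11 i$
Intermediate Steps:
$y{\left(P \right)} = 113 + P$
$\sqrt{c + y{\left(139 \right)}} = \sqrt{-29191 + \left(113 + 139\right)} = \sqrt{-29191 + 252} = \sqrt{-28939} = i \sqrt{28939}$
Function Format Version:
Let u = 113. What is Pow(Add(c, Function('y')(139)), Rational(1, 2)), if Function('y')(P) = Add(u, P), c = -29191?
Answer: Mul(I, Pow(28939, Rational(1, 2))) ≈ Mul(170.11, I)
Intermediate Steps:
Function('y')(P) = Add(113, P)
Pow(Add(c, Function('y')(139)), Rational(1, 2)) = Pow(Add(-29191, Add(113, 139)), Rational(1, 2)) = Pow(Add(-29191, 252), Rational(1, 2)) = Pow(-28939, Rational(1, 2)) = Mul(I, Pow(28939, Rational(1, 2)))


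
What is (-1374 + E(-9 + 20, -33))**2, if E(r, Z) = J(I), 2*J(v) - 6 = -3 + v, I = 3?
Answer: 1879641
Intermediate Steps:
J(v) = 3/2 + v/2 (J(v) = 3 + (-3 + v)/2 = 3 + (-3/2 + v/2) = 3/2 + v/2)
E(r, Z) = 3 (E(r, Z) = 3/2 + (1/2)*3 = 3/2 + 3/2 = 3)
(-1374 + E(-9 + 20, -33))**2 = (-1374 + 3)**2 = (-1371)**2 = 1879641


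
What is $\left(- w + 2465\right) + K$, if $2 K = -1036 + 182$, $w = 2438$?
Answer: $-400$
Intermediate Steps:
$K = -427$ ($K = \frac{-1036 + 182}{2} = \frac{1}{2} \left(-854\right) = -427$)
$\left(- w + 2465\right) + K = \left(\left(-1\right) 2438 + 2465\right) - 427 = \left(-2438 + 2465\right) - 427 = 27 - 427 = -400$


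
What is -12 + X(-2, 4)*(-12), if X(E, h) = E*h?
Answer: 84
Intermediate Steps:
-12 + X(-2, 4)*(-12) = -12 - 2*4*(-12) = -12 - 8*(-12) = -12 + 96 = 84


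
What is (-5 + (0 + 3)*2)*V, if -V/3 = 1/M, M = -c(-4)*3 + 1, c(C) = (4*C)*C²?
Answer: -3/769 ≈ -0.0039012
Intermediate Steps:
c(C) = 4*C³
M = 769 (M = -4*(-4)³*3 + 1 = -4*(-64)*3 + 1 = -(-256)*3 + 1 = -1*(-768) + 1 = 768 + 1 = 769)
V = -3/769 ≈ -0.0039012
(-5 + (0 + 3)*2)*V = (-5 + (0 + 3)*2)*(-3/769) = (-5 + 3*2)*(-3/769) = (-5 + 6)*(-3/769) = 1*(-3/769) = -3/769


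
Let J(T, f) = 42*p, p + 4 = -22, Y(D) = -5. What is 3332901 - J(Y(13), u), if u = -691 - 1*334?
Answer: 3333993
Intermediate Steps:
p = -26 (p = -4 - 22 = -26)
u = -1025 (u = -691 - 334 = -1025)
J(T, f) = -1092 (J(T, f) = 42*(-26) = -1092)
3332901 - J(Y(13), u) = 3332901 - 1*(-1092) = 3332901 + 1092 = 3333993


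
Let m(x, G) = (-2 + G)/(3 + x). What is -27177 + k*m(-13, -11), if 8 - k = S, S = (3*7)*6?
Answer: -136652/5 ≈ -27330.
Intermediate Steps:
m(x, G) = (-2 + G)/(3 + x)
S = 126 (S = 21*6 = 126)
k = -118 (k = 8 - 1*126 = 8 - 126 = -118)
-27177 + k*m(-13, -11) = -27177 - 118*(-2 - 11)/(3 - 13) = -27177 - 118*(-13)/(-10) = -27177 - (-59)*(-13)/5 = -27177 - 118*13/10 = -27177 - 767/5 = -136652/5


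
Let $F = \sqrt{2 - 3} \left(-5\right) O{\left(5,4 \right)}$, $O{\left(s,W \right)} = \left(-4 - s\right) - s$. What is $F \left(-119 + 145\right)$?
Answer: $1820 i \approx 1820.0 i$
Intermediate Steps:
$O{\left(s,W \right)} = -4 - 2 s$
$F = 70 i$ ($F = \sqrt{2 - 3} \left(-5\right) \left(-4 - 10\right) = \sqrt{-1} \left(-5\right) \left(-4 - 10\right) = i \left(-5\right) \left(-14\right) = - 5 i \left(-14\right) = 70 i \approx 70.0 i$)
$F \left(-119 + 145\right) = 70 i \left(-119 + 145\right) = 70 i 26 = 1820 i$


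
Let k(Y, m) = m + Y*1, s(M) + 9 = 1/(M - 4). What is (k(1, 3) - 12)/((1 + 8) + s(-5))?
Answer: 72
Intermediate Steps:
s(M) = -9 + 1/(-4 + M) (s(M) = -9 + 1/(M - 4) = -9 + 1/(-4 + M))
k(Y, m) = Y + m (k(Y, m) = m + Y = Y + m)
(k(1, 3) - 12)/((1 + 8) + s(-5)) = ((1 + 3) - 12)/((1 + 8) + (37 - 9*(-5))/(-4 - 5)) = (4 - 12)/(9 + (37 + 45)/(-9)) = -8/(9 - ⅑*82) = -8/(9 - 82/9) = -8/(-⅑) = -9*(-8) = 72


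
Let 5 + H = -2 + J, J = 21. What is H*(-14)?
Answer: -196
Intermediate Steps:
H = 14 (H = -5 + (-2 + 21) = -5 + 19 = 14)
H*(-14) = 14*(-14) = -196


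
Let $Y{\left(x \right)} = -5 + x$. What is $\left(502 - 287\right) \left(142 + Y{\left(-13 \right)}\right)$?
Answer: $26660$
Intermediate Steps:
$\left(502 - 287\right) \left(142 + Y{\left(-13 \right)}\right) = \left(502 - 287\right) \left(142 - 18\right) = 215 \left(142 - 18\right) = 215 \cdot 124 = 26660$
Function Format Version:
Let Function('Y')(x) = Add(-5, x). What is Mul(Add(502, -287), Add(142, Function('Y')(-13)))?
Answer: 26660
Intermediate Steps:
Mul(Add(502, -287), Add(142, Function('Y')(-13))) = Mul(Add(502, -287), Add(142, Add(-5, -13))) = Mul(215, Add(142, -18)) = Mul(215, 124) = 26660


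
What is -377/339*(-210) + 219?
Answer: 51137/113 ≈ 452.54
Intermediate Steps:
-377/339*(-210) + 219 = 26390/113 + 219 = 51137/113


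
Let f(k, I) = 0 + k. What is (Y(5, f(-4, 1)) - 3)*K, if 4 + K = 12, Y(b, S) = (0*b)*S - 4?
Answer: -56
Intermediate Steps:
f(k, I) = k
Y(b, S) = -4 (Y(b, S) = 0*S - 4 = 0 - 4 = -4)
K = 8 (K = -4 + 12 = 8)
(Y(5, f(-4, 1)) - 3)*K = (-4 - 3)*8 = -7*8 = -56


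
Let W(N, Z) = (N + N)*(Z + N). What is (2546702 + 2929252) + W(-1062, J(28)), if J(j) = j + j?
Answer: 7612698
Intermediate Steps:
J(j) = 2*j
W(N, Z) = 2*N*(N + Z) (W(N, Z) = (2*N)*(N + Z) = 2*N*(N + Z))
(2546702 + 2929252) + W(-1062, J(28)) = (2546702 + 2929252) + 2*(-1062)*(-1062 + 2*28) = 5475954 + 2*(-1062)*(-1062 + 56) = 5475954 + 2*(-1062)*(-1006) = 5475954 + 2136744 = 7612698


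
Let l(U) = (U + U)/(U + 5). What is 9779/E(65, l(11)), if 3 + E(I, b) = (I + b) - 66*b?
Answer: -78232/219 ≈ -357.22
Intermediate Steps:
l(U) = 2*U/(5 + U) (l(U) = (2*U)/(5 + U) = 2*U/(5 + U))
E(I, b) = -3 + I - 65*b (E(I, b) = -3 + ((I + b) - 66*b) = -3 + (I - 65*b) = -3 + I - 65*b)
9779/E(65, l(11)) = 9779/(-3 + 65 - 130*11/(5 + 11)) = 9779/(-3 + 65 - 130*11/16) = 9779/(-3 + 65 - 65*11/8) = 9779/(-3 + 65 - 715/8) = 9779/(-219/8) = 9779*(-8/219) = -78232/219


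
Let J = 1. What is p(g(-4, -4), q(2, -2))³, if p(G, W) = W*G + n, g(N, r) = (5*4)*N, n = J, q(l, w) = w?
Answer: 4173281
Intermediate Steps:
n = 1
g(N, r) = 20*N
p(G, W) = 1 + G*W (p(G, W) = W*G + 1 = G*W + 1 = 1 + G*W)
p(g(-4, -4), q(2, -2))³ = (1 + (20*(-4))*(-2))³ = (1 - 80*(-2))³ = (1 + 160)³ = 161³ = 4173281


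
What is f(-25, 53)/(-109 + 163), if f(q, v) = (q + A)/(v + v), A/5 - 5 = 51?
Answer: 85/1908 ≈ 0.044549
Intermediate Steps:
A = 280 (A = 25 + 5*51 = 25 + 255 = 280)
f(q, v) = (280 + q)/(2*v) (f(q, v) = (q + 280)/(v + v) = (280 + q)/((2*v)) = (280 + q)*(1/(2*v)) = (280 + q)/(2*v))
f(-25, 53)/(-109 + 163) = ((½)*(280 - 25)/53)/(-109 + 163) = ((½)*(1/53)*255)/54 = (1/54)*(255/106) = 85/1908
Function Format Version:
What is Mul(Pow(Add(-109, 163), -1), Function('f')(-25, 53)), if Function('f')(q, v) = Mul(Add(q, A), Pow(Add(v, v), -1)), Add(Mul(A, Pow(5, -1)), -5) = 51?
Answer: Rational(85, 1908) ≈ 0.044549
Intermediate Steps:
A = 280 (A = Add(25, Mul(5, 51)) = Add(25, 255) = 280)
Function('f')(q, v) = Mul(Rational(1, 2), Pow(v, -1), Add(280, q)) (Function('f')(q, v) = Mul(Add(q, 280), Pow(Add(v, v), -1)) = Mul(Add(280, q), Pow(Mul(2, v), -1)) = Mul(Add(280, q), Mul(Rational(1, 2), Pow(v, -1))) = Mul(Rational(1, 2), Pow(v, -1), Add(280, q)))
Mul(Pow(Add(-109, 163), -1), Function('f')(-25, 53)) = Mul(Pow(Add(-109, 163), -1), Mul(Rational(1, 2), Pow(53, -1), Add(280, -25))) = Mul(Pow(54, -1), Mul(Rational(1, 2), Rational(1, 53), 255)) = Mul(Rational(1, 54), Rational(255, 106)) = Rational(85, 1908)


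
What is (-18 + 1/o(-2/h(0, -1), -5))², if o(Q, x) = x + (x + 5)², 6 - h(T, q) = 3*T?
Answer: 8281/25 ≈ 331.24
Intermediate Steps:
h(T, q) = 6 - 3*T
o(Q, x) = x + (5 + x)²
(-18 + 1/o(-2/h(0, -1), -5))² = (-18 + 1/(-5 + (5 - 5)²))² = (-18 + 1/(-5 + 0²))² = (-18 + 1/(-5 + 0))² = (-18 + 1/(-5))² = (-18 - ⅕)² = (-91/5)² = 8281/25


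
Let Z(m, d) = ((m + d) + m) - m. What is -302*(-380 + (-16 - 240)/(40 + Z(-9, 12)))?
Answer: 5011992/43 ≈ 1.1656e+5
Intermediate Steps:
Z(m, d) = d + m (Z(m, d) = ((d + m) + m) - m = (d + 2*m) - m = d + m)
-302*(-380 + (-16 - 240)/(40 + Z(-9, 12))) = -302*(-380 + (-16 - 240)/(40 + (12 - 9))) = -302*(-380 - 256/(40 + 3)) = -302*(-380 - 256/43) = -302*(-16596/43) = 5011992/43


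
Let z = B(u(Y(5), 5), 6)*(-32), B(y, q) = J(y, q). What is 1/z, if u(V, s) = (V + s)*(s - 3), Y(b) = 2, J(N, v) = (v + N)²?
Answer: -1/12800 ≈ -7.8125e-5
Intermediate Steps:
J(N, v) = (N + v)²
u(V, s) = (-3 + s)*(V + s) (u(V, s) = (V + s)*(-3 + s) = (-3 + s)*(V + s))
B(y, q) = (q + y)² (B(y, q) = (y + q)² = (q + y)²)
z = -12800 (z = (6 + (5² - 3*2 - 3*5 + 2*5))²*(-32) = (6 + (25 - 6 - 15 + 10))²*(-32) = (6 + 14)²*(-32) = 20²*(-32) = 400*(-32) = -12800)
1/z = 1/(-12800) = -1/12800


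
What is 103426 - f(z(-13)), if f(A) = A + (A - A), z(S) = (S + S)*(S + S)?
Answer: 102750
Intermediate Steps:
z(S) = 4*S² (z(S) = (2*S)*(2*S) = 4*S²)
f(A) = A (f(A) = A + 0 = A)
103426 - f(z(-13)) = 103426 - 4*(-13)² = 103426 - 4*169 = 103426 - 1*676 = 103426 - 676 = 102750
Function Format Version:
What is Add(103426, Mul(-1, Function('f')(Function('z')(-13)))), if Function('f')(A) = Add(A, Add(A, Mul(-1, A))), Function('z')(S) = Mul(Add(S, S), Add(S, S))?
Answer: 102750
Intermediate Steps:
Function('z')(S) = Mul(4, Pow(S, 2)) (Function('z')(S) = Mul(Mul(2, S), Mul(2, S)) = Mul(4, Pow(S, 2)))
Function('f')(A) = A (Function('f')(A) = Add(A, 0) = A)
Add(103426, Mul(-1, Function('f')(Function('z')(-13)))) = Add(103426, Mul(-1, Mul(4, Pow(-13, 2)))) = Add(103426, Mul(-1, Mul(4, 169))) = Add(103426, Mul(-1, 676)) = Add(103426, -676) = 102750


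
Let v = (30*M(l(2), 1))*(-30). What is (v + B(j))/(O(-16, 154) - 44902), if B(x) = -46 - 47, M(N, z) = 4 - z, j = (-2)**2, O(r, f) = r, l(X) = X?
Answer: 2793/44918 ≈ 0.062180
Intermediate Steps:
j = 4
v = -2700 (v = (30*(4 - 1*1))*(-30) = (30*(4 - 1))*(-30) = (30*3)*(-30) = 90*(-30) = -2700)
B(x) = -93
(v + B(j))/(O(-16, 154) - 44902) = (-2700 - 93)/(-16 - 44902) = -2793/(-44918) = -2793*(-1/44918) = 2793/44918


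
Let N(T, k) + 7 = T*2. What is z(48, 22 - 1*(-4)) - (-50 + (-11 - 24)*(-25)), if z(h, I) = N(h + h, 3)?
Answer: -640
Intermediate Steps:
N(T, k) = -7 + 2*T (N(T, k) = -7 + T*2 = -7 + 2*T)
z(h, I) = -7 + 4*h (z(h, I) = -7 + 2*(h + h) = -7 + 2*(2*h) = -7 + 4*h)
z(48, 22 - 1*(-4)) - (-50 + (-11 - 24)*(-25)) = (-7 + 4*48) - (-50 + (-11 - 24)*(-25)) = (-7 + 192) - (-50 - 35*(-25)) = 185 - (-50 + 875) = 185 - 1*825 = 185 - 825 = -640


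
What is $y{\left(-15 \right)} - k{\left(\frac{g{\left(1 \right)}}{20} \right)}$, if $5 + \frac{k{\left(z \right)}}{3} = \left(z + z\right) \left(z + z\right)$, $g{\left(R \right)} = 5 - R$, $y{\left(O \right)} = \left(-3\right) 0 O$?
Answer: $\frac{363}{25} \approx 14.52$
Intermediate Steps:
$y{\left(O \right)} = 0$ ($y{\left(O \right)} = 0 O = 0$)
$k{\left(z \right)} = -15 + 12 z^{2}$ ($k{\left(z \right)} = -15 + 3 \left(z + z\right) \left(z + z\right) = -15 + 3 \cdot 2 z 2 z = -15 + 3 \cdot 4 z^{2} = -15 + 12 z^{2}$)
$y{\left(-15 \right)} - k{\left(\frac{g{\left(1 \right)}}{20} \right)} = 0 - \left(-15 + 12 \left(\frac{5 - 1}{20}\right)^{2}\right) = 0 - \left(-15 + 12 \left(\left(5 - 1\right) \frac{1}{20}\right)^{2}\right) = 0 - \left(-15 + 12 \left(4 \cdot \frac{1}{20}\right)^{2}\right) = 0 - \left(-15 + \frac{12}{25}\right) = 0 - - \frac{363}{25} = 0 + \frac{363}{25} = \frac{363}{25}$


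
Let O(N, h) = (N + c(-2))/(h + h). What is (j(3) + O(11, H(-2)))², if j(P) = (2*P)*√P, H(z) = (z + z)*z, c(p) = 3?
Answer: 6961/64 + 21*√3/2 ≈ 126.95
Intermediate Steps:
H(z) = 2*z² (H(z) = (2*z)*z = 2*z²)
O(N, h) = (3 + N)/(2*h) (O(N, h) = (N + 3)/(h + h) = (3 + N)/((2*h)) = (3 + N)*(1/(2*h)) = (3 + N)/(2*h))
j(P) = 2*P^(3/2)
(j(3) + O(11, H(-2)))² = (2*3^(3/2) + (3 + 11)/(2*((2*(-2)²))))² = (2*(3*√3) + (½)*14/(2*4))² = (6*√3 + (½)*14/8)² = (6*√3 + (½)*(⅛)*14)² = (6*√3 + 7/8)² = (7/8 + 6*√3)²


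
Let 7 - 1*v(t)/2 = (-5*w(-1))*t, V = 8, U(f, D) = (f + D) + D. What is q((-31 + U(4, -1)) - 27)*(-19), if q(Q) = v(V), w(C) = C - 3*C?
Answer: -3306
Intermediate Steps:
U(f, D) = f + 2*D (U(f, D) = (D + f) + D = f + 2*D)
w(C) = -2*C
v(t) = 14 + 20*t (v(t) = 14 - 2*(-(-10)*(-1))*t = 14 - 2*(-5*2)*t = 14 - (-20)*t = 14 + 20*t)
q(Q) = 174 (q(Q) = 14 + 20*8 = 14 + 160 = 174)
q((-31 + U(4, -1)) - 27)*(-19) = 174*(-19) = -3306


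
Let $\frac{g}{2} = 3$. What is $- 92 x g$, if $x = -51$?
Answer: $28152$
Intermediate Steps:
$g = 6$ ($g = 2 \cdot 3 = 6$)
$- 92 x g = \left(-92\right) \left(-51\right) 6 = 4692 \cdot 6 = 28152$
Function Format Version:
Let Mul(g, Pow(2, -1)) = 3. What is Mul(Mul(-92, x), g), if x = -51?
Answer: 28152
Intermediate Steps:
g = 6 (g = Mul(2, 3) = 6)
Mul(Mul(-92, x), g) = Mul(Mul(-92, -51), 6) = Mul(4692, 6) = 28152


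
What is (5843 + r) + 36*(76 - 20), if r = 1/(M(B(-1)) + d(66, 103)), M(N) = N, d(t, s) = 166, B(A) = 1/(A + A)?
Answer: 2601331/331 ≈ 7859.0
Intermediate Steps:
B(A) = 1/(2*A)
r = 2/331 (r = 1/((½)/(-1) + 166) = 1/((½)*(-1) + 166) = 1/(-½ + 166) = 1/(331/2) = 2/331 ≈ 0.0060423)
(5843 + r) + 36*(76 - 20) = (5843 + 2/331) + 36*(76 - 20) = 1934035/331 + 36*56 = 1934035/331 + 2016 = 2601331/331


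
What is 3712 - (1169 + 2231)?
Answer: 312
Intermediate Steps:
3712 - (1169 + 2231) = 3712 - 1*3400 = 3712 - 3400 = 312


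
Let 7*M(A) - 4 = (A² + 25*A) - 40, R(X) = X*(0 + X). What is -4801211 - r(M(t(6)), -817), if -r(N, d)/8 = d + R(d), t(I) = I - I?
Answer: 532165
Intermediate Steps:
t(I) = 0
R(X) = X² (R(X) = X*X = X²)
M(A) = -36/7 + A²/7 + 25*A/7 (M(A) = 4/7 + ((A² + 25*A) - 40)/7 = 4/7 + (-40 + A² + 25*A)/7 = 4/7 + (-40/7 + A²/7 + 25*A/7) = -36/7 + A²/7 + 25*A/7)
r(N, d) = -8*d - 8*d² (r(N, d) = -8*(d + d²) = -8*d - 8*d²)
-4801211 - r(M(t(6)), -817) = -4801211 - 8*(-817)*(-1 - 1*(-817)) = -4801211 - 8*(-817)*(-1 + 817) = -4801211 - 8*(-817)*816 = -4801211 - 1*(-5333376) = -4801211 + 5333376 = 532165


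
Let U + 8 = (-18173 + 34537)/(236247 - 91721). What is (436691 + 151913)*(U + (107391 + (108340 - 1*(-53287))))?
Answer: 11442154398054448/72263 ≈ 1.5834e+11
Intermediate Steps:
U = -569922/72263 (U = -8 + (-18173 + 34537)/(236247 - 91721) = -8 + 16364/144526 = -8 + 16364*(1/144526) = -8 + 8182/72263 = -569922/72263 ≈ -7.8868)
(436691 + 151913)*(U + (107391 + (108340 - 1*(-53287)))) = (436691 + 151913)*(-569922/72263 + (107391 + (108340 - 1*(-53287)))) = 588604*(-569922/72263 + (107391 + (108340 + 53287))) = 588604*(-569922/72263 + (107391 + 161627)) = 588604*(-569922/72263 + 269018) = 588604*(19439477812/72263) = 11442154398054448/72263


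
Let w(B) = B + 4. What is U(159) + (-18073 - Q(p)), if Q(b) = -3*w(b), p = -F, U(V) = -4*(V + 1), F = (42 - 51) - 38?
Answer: -18560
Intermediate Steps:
F = -47 (F = -9 - 38 = -47)
U(V) = -4 - 4*V (U(V) = -4*(1 + V) = -4 - 4*V)
p = 47 (p = -1*(-47) = 47)
w(B) = 4 + B
Q(b) = -12 - 3*b (Q(b) = -3*(4 + b) = -12 - 3*b)
U(159) + (-18073 - Q(p)) = (-4 - 4*159) + (-18073 - (-12 - 3*47)) = (-4 - 636) + (-18073 - (-12 - 141)) = -640 + (-18073 - 1*(-153)) = -640 + (-18073 + 153) = -640 - 17920 = -18560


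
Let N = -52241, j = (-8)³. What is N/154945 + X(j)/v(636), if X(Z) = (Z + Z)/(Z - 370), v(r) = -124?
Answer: -104859953/302607585 ≈ -0.34652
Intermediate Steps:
j = -512
X(Z) = 2*Z/(-370 + Z) (X(Z) = (2*Z)/(-370 + Z) = 2*Z/(-370 + Z))
N/154945 + X(j)/v(636) = -52241/154945 + (2*(-512)/(-370 - 512))/(-124) = -52241*1/154945 + (2*(-512)/(-882))*(-1/124) = -7463/22135 + (2*(-512)*(-1/882))*(-1/124) = -7463/22135 + (512/441)*(-1/124) = -7463/22135 - 128/13671 = -104859953/302607585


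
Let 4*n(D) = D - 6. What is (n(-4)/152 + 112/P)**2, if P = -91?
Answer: 24295041/15618304 ≈ 1.5555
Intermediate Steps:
n(D) = -3/2 + D/4 (n(D) = (D - 6)/4 = (-6 + D)/4 = -3/2 + D/4)
(n(-4)/152 + 112/P)**2 = ((-3/2 + (1/4)*(-4))/152 + 112/(-91))**2 = ((-3/2 - 1)*(1/152) + 112*(-1/91))**2 = (-5/2*1/152 - 16/13)**2 = (-5/304 - 16/13)**2 = (-4929/3952)**2 = 24295041/15618304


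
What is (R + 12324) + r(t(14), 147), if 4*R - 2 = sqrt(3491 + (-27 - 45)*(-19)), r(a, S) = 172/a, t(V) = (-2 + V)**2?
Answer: 443725/36 + sqrt(4859)/4 ≈ 12343.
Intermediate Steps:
R = 1/2 + sqrt(4859)/4 (R = 1/2 + sqrt(3491 + (-27 - 45)*(-19))/4 = 1/2 + sqrt(3491 - 72*(-19))/4 = 1/2 + sqrt(3491 + 1368)/4 = 1/2 + sqrt(4859)/4 ≈ 17.927)
(R + 12324) + r(t(14), 147) = ((1/2 + sqrt(4859)/4) + 12324) + 172/((-2 + 14)**2) = (24649/2 + sqrt(4859)/4) + 172/(12**2) = (24649/2 + sqrt(4859)/4) + 172/144 = (24649/2 + sqrt(4859)/4) + 172*(1/144) = (24649/2 + sqrt(4859)/4) + 43/36 = 443725/36 + sqrt(4859)/4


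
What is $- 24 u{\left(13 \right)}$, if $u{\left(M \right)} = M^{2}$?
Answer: $-4056$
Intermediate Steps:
$- 24 u{\left(13 \right)} = - 24 \cdot 13^{2} = \left(-24\right) 169 = -4056$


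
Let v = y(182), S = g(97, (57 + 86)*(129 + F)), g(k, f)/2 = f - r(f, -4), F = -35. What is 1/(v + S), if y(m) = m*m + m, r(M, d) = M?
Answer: 1/33306 ≈ 3.0025e-5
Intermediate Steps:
g(k, f) = 0 (g(k, f) = 2*(f - f) = 2*0 = 0)
S = 0
y(m) = m + m**2 (y(m) = m**2 + m = m + m**2)
v = 33306 (v = 182*(1 + 182) = 182*183 = 33306)
1/(v + S) = 1/(33306 + 0) = 1/33306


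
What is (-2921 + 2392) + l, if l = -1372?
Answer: -1901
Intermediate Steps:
(-2921 + 2392) + l = (-2921 + 2392) - 1372 = -529 - 1372 = -1901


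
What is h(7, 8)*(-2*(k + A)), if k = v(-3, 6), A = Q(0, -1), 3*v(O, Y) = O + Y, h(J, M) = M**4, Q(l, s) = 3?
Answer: -32768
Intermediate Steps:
v(O, Y) = O/3 + Y/3 (v(O, Y) = (O + Y)/3 = O/3 + Y/3)
A = 3
k = 1 (k = (1/3)*(-3) + (1/3)*6 = -1 + 2 = 1)
h(7, 8)*(-2*(k + A)) = 8**4*(-2*(1 + 3)) = 4096*(-2*4) = 4096*(-8) = -32768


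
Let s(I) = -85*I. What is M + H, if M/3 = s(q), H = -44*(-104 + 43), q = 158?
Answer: -37606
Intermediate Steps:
H = 2684 (H = -44*(-61) = 2684)
M = -40290 (M = 3*(-85*158) = 3*(-13430) = -40290)
M + H = -40290 + 2684 = -37606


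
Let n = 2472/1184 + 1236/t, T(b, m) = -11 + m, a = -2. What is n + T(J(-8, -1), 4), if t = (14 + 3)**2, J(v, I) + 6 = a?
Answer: -27175/42772 ≈ -0.63535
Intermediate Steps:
J(v, I) = -8 (J(v, I) = -6 - 2 = -8)
t = 289 (t = 17**2 = 289)
n = 272229/42772 (n = 2472/1184 + 1236/289 = 2472*(1/1184) + 1236*(1/289) = 309/148 + 1236/289 = 272229/42772 ≈ 6.3647)
n + T(J(-8, -1), 4) = 272229/42772 + (-11 + 4) = 272229/42772 - 7 = -27175/42772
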